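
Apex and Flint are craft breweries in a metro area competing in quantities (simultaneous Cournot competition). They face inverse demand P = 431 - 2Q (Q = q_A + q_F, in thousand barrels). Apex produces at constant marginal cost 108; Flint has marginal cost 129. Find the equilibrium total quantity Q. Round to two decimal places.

Apex's profit: π_A = (431 - 2Q)q_A - (108q_A). Setting ∂π_A/∂q_A = 0: 323 - 4q_A - 2(q_F) = 0.
Flint's profit: π_F = (431 - 2Q)q_F - (129q_F). Setting ∂π_F/∂q_F = 0: 302 - 4q_F - 2(q_A) = 0.
Best responses: q_A = (323 - 2q_F)/4, q_F = (302 - 2q_A)/4.
Substituting one into the other gives q_A = 172/3 and q_F = 281/6.
Total output Q = 172/3 + 281/6 = 625/6.

104.17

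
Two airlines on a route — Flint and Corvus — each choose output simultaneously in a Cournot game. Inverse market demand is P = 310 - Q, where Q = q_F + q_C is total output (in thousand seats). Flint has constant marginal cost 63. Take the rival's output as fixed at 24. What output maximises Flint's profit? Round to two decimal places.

With the rival's output fixed at 24, Flint's profit is π_F = (310 - 24 - q_F)q_F - (63q_F) = (286 - q_F)q_F - (63q_F).
∂π_F/∂q_F = 223 - 2q_F = 0, so q_F = 223/2.

111.50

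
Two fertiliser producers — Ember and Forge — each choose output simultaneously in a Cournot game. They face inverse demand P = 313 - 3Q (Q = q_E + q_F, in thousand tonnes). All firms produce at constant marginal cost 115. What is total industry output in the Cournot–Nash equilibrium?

A representative firm's profit is π_i = q_i(313 - 3Q) - 115q_i.
Setting ∂π_i/∂q_i = 0 with rivals' quantities fixed: 198 - 6q_i - 3q_j = 0.
With identical firms every q_j equals q_i, so q_j = q_i and 198 = 9q_i, giving q_i = 22.
Total output Q = 22 + 22 = 44.

44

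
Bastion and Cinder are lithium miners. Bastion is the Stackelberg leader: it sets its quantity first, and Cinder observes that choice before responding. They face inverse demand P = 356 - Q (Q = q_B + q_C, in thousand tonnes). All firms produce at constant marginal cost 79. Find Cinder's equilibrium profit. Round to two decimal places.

4795.56

Solve by backward induction. Given q_B, the follower Cinder maximises π_C = (356 - q_B - q_C)q_C - 79q_C.
Setting the follower's marginal profit to zero, 277 - q_B - 2q_C = 0, i.e. q_C = (277 - q_B)/2.
Bastion substitutes q_C(q_B) into its own profit: π_B = q_B(356 - q_B - (277 - q_B)/2) - 79q_B = (435/2 - (1/2)q_B)q_B - 79q_B.
Maximising: ∂π_B/∂q_B = 277/2 - q_B = 0, giving q_B = 277/2.
Then q_C = (277 - 277/2)/2 = 277/4.
Price P = 356 - 831/4 = 593/4.
Cinder's profit: (593/4 - 79)·(277/4) = 4795.5625.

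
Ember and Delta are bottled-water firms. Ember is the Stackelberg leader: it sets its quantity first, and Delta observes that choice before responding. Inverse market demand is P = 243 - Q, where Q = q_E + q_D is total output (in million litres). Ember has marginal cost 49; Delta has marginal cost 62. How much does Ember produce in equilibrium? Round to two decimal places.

The follower Delta best-responds to any q_E: π_D = (243 - Q)q_D - 62q_D.
∂π_D/∂q_D = 181 - q_E - 2q_D = 0 gives the reaction function q_D = (181 - q_E)/2.
The leader anticipates this reaction. Substituting into P = 243 - Q gives P = 305/2 - (1/2)q_E, so π_E = (305/2 - (1/2)q_E)q_E - 49q_E.
Maximising: ∂π_E/∂q_E = 207/2 - q_E = 0, giving q_E = 207/2.
Then q_D = (181 - 207/2)/2 = 155/4.

103.50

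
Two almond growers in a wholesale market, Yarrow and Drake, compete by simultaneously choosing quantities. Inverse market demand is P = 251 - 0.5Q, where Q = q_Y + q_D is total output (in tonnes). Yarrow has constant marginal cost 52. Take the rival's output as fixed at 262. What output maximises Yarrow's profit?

68

With the rival's output fixed at 262, Yarrow's profit is π_Y = (251 - (1/2)·262 - (1/2)q_Y)q_Y - (52q_Y) = (120 - (1/2)q_Y)q_Y - (52q_Y).
∂π_Y/∂q_Y = 68 - q_Y = 0, so q_Y = 68.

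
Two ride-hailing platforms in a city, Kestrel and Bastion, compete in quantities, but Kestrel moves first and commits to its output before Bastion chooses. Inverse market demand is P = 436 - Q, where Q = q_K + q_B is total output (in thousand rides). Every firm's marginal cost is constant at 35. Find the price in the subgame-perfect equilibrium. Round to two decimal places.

135.25

Solve by backward induction. Given q_K, the follower Bastion maximises π_B = (436 - q_K - q_B)q_B - 35q_B.
∂π_B/∂q_B = 401 - q_K - 2q_B = 0 gives the reaction function q_B = (401 - q_K)/2.
The leader anticipates this reaction. Substituting into P = 436 - Q gives P = 471/2 - (1/2)q_K, so π_K = (471/2 - (1/2)q_K)q_K - 35q_K.
Maximising: ∂π_K/∂q_K = 401/2 - q_K = 0, giving q_K = 401/2.
Then q_B = (401 - 401/2)/2 = 401/4.
Total output Q = 1203/4, so price P = 436 - 1203/4 = 541/4.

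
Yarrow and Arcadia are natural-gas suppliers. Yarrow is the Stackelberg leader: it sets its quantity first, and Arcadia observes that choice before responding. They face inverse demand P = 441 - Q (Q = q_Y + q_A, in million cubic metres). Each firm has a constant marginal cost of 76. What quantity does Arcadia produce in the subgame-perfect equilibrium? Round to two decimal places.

91.25

Solve by backward induction. Given q_Y, the follower Arcadia maximises π_A = (441 - q_Y - q_A)q_A - 76q_A.
Follower FOC: 365 - q_Y - 2q_A = 0, so q_A(q_Y) = (365 - q_Y)/2.
Yarrow substitutes q_A(q_Y) into its own profit: π_Y = q_Y(441 - q_Y - (365 - q_Y)/2) - 76q_Y = (517/2 - (1/2)q_Y)q_Y - 76q_Y.
Maximising: ∂π_Y/∂q_Y = 365/2 - q_Y = 0, giving q_Y = 365/2.
Then q_A = (365 - 365/2)/2 = 365/4.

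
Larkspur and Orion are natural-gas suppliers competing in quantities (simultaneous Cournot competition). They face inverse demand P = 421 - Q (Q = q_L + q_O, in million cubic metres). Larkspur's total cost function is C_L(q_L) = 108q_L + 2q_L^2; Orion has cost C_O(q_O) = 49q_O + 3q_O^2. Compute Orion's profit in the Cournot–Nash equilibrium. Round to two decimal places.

6668.29

Larkspur's profit: π_L = (421 - Q)q_L - (108q_L + 2q_L²). Setting ∂π_L/∂q_L = 0: 313 - 6q_L - (q_O) = 0.
Orion's profit: π_O = (421 - Q)q_O - (49q_O + 3q_O²). Setting ∂π_O/∂q_O = 0: 372 - 8q_O - (q_L) = 0.
Best responses: q_L = (313 - q_O)/6, q_O = (372 - q_L)/8.
Solving the pair: q_L = 45.3617, q_O = 1919/47.
Price P = 421 - 86.1915 = 334.8085.
Orion's profit: 334.8085·(1919/47) - 49·(1919/47) - 3(1919/47)² = 6668.2861.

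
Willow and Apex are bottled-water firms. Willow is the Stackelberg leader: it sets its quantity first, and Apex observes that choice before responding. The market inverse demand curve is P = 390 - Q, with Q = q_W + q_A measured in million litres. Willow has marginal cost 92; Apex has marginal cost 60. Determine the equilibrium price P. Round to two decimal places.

The follower Apex best-responds to any q_W: π_A = (390 - Q)q_A - 60q_A.
Setting the follower's marginal profit to zero, 330 - q_W - 2q_A = 0, i.e. q_A = (330 - q_W)/2.
The leader anticipates this reaction. Substituting into P = 390 - Q gives P = 225 - (1/2)q_W, so π_W = (225 - (1/2)q_W)q_W - 92q_W.
Leader FOC: 133 - q_W = 0, so q_W = 133.
Then q_A = (330 - 133)/2 = 197/2.
Total output Q = 463/2, so price P = 390 - 463/2 = 317/2.

158.50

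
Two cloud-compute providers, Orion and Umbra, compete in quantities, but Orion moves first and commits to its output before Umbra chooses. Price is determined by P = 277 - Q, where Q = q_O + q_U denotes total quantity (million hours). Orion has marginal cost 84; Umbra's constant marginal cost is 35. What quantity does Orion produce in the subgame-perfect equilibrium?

The follower Umbra best-responds to any q_O: π_U = (277 - Q)q_U - 35q_U.
∂π_U/∂q_U = 242 - q_O - 2q_U = 0 gives the reaction function q_U = (242 - q_O)/2.
Orion substitutes q_U(q_O) into its own profit: π_O = q_O(277 - q_O - (242 - q_O)/2) - 84q_O = (156 - (1/2)q_O)q_O - 84q_O.
The leader's first-order condition 72 - q_O = 0 yields q_O = 72.
Then q_U = (242 - 72)/2 = 85.

72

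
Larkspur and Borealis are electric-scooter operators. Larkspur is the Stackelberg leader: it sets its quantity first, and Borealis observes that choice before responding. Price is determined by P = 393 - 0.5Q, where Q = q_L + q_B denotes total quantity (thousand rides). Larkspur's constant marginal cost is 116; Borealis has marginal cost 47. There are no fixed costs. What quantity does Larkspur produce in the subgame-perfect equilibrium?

The follower Borealis best-responds to any q_L: π_B = (393 - 0.5Q)q_B - 47q_B.
Follower FOC: 346 - (1/2)q_L - q_B = 0, so q_B(q_L) = (346 - (1/2)q_L).
The leader anticipates this reaction. Substituting into P = 393 - 0.5Q gives P = 220 - (1/4)q_L, so π_L = (220 - (1/4)q_L)q_L - 116q_L.
Leader FOC: 104 - (1/2)q_L = 0, so q_L = 208.
Then q_B = (346 - (1/2)·208) = 242.

208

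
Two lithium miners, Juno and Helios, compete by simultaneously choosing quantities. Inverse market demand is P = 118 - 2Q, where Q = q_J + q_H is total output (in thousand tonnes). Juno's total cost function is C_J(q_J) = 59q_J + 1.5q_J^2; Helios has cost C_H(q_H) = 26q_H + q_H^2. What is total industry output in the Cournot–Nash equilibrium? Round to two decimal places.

Juno's profit: π_J = (118 - 2Q)q_J - (59q_J + (3/2)q_J²). Setting ∂π_J/∂q_J = 0: 59 - 7q_J - 2(q_H) = 0.
Helios's profit: π_H = (118 - 2Q)q_H - (26q_H + q_H²). Setting ∂π_H/∂q_H = 0: 92 - 6q_H - 2(q_J) = 0.
So q_J = (59 - 2q_H)/7 and q_H = (92 - 2q_J)/6.
Solving the pair: q_J = 85/19, q_H = 263/19.
Total output Q = 85/19 + 263/19 = 348/19.

18.32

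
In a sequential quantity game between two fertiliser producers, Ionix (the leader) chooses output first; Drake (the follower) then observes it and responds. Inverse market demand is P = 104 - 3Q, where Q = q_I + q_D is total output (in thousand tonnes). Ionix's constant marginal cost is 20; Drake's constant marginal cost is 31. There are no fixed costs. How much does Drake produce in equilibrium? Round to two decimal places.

Solve by backward induction. Given q_I, the follower Drake maximises π_D = (104 - 3q_I - 3q_D)q_D - 31q_D.
Setting the follower's marginal profit to zero, 73 - 3q_I - 6q_D = 0, i.e. q_D = (73 - 3q_I)/6.
Ionix substitutes q_D(q_I) into its own profit: π_I = q_I(104 - 3q_I - (73 - 3q_I)/2) - 20q_I = (135/2 - (3/2)q_I)q_I - 20q_I.
Leader FOC: 95/2 - 3q_I = 0, so q_I = 95/6.
Then q_D = (73 - 3·(95/6))/6 = 17/4.

4.25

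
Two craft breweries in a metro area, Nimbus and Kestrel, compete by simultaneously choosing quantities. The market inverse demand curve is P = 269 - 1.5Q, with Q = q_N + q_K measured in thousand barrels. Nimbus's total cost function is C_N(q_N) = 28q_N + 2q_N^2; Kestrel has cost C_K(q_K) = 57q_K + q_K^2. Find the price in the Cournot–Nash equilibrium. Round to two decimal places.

Nimbus's profit: π_N = (269 - 1.5Q)q_N - (28q_N + 2q_N²). Setting ∂π_N/∂q_N = 0: 241 - 7q_N - (3/2)(q_K) = 0.
Kestrel's profit: π_K = (269 - 1.5Q)q_K - (57q_K + q_K²). Setting ∂π_K/∂q_K = 0: 212 - 5q_K - (3/2)(q_N) = 0.
Best responses: q_N = (241 - (3/2)q_K)/7, q_K = (212 - (3/2)q_N)/5.
Solving the pair: q_N = 27.0840, q_K = 34.2748.
Total output Q = 61.3588, so price P = 269 - (3/2)·61.3588 = 176.9618.

176.96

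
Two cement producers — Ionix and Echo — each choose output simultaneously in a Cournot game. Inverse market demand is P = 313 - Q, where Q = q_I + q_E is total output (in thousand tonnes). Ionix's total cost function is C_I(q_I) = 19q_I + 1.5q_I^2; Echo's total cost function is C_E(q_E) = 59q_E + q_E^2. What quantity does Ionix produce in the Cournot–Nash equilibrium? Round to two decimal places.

Ionix's profit: π_I = (313 - Q)q_I - (19q_I + (3/2)q_I²). Setting ∂π_I/∂q_I = 0: 294 - 5q_I - (q_E) = 0.
Echo's first-order condition: 254 - 4q_E - (q_I) = 0.
Rearranging gives the reaction functions q_I = (294 - q_E)/5 and q_E = (254 - q_I)/4.
Solving the pair: q_I = 922/19, q_E = 976/19.

48.53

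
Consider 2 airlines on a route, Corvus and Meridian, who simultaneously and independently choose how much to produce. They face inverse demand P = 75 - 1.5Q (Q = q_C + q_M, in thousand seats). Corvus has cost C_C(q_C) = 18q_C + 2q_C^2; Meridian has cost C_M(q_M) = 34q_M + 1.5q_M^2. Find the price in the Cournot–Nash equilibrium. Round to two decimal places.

56.81

Corvus's profit: π_C = (75 - 1.5Q)q_C - (18q_C + 2q_C²). Setting ∂π_C/∂q_C = 0: 57 - 7q_C - (3/2)(q_M) = 0.
Meridian's profit: π_M = (75 - 1.5Q)q_M - (34q_M + (3/2)q_M²). Setting ∂π_M/∂q_M = 0: 41 - 6q_M - (3/2)(q_C) = 0.
Best responses: q_C = (57 - (3/2)q_M)/7, q_M = (41 - (3/2)q_C)/6.
Substituting one into the other gives q_C = 374/53 and q_M = 806/159.
Total output Q = 1928/159, so price P = 75 - (3/2)·(1928/159) = 56.8113.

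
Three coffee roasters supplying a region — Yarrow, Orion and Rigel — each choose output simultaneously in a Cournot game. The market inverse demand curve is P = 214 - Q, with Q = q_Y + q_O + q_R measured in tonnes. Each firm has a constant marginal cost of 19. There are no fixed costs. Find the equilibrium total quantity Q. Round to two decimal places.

146.25

Each firm earns π_i = (214 - Q)q_i - 19q_i.
First-order condition (treating rivals' output as given): 195 - 2q_i - Σ_{j≠i} q_j = 0.
By symmetry each firm produces the same amount; substituting Σ_{j≠i} q_j = 2q_i yields q_i = 195/4.
Total output Q = 195/4 + 195/4 + 195/4 = 585/4.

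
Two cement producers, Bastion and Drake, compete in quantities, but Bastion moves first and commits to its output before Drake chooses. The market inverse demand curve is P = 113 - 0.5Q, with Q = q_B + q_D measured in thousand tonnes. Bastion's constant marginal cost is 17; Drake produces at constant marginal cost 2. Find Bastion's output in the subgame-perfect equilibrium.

The follower Drake best-responds to any q_B: π_D = (113 - 0.5Q)q_D - 2q_D.
Follower FOC: 111 - (1/2)q_B - q_D = 0, so q_D(q_B) = (111 - (1/2)q_B).
The leader anticipates this reaction. Substituting into P = 113 - 0.5Q gives P = 115/2 - (1/4)q_B, so π_B = (115/2 - (1/4)q_B)q_B - 17q_B.
The leader's first-order condition 81/2 - (1/2)q_B = 0 yields q_B = 81.
Then q_D = (111 - (1/2)·81) = 141/2.

81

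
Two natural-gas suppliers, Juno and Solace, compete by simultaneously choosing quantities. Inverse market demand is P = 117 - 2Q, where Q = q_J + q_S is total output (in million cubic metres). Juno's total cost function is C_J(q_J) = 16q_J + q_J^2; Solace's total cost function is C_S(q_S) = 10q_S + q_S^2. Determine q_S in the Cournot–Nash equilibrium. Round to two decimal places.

13.75

Juno's profit: π_J = (117 - 2Q)q_J - (16q_J + q_J²). Setting ∂π_J/∂q_J = 0: 101 - 6q_J - 2(q_S) = 0.
Solace's profit: π_S = (117 - 2Q)q_S - (10q_S + q_S²). Setting ∂π_S/∂q_S = 0: 107 - 6q_S - 2(q_J) = 0.
Best responses: q_J = (101 - 2q_S)/6, q_S = (107 - 2q_J)/6.
Solving the pair: q_J = 49/4, q_S = 55/4.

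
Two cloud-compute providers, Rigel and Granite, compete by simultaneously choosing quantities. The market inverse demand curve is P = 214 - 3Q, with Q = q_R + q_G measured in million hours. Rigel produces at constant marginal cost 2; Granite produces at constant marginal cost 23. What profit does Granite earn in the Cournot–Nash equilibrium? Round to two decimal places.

Rigel's profit: π_R = (214 - 3Q)q_R - (2q_R). Setting ∂π_R/∂q_R = 0: 212 - 6q_R - 3(q_G) = 0.
Granite's profit: π_G = (214 - 3Q)q_G - (23q_G). Setting ∂π_G/∂q_G = 0: 191 - 6q_G - 3(q_R) = 0.
Rearranging gives the reaction functions q_R = (212 - 3q_G)/6 and q_G = (191 - 3q_R)/6.
Solving the pair: q_R = 233/9, q_G = 170/9.
Price P = 214 - 3·(403/9) = 239/3.
Granite's profit: (239/3 - 23)·(170/9) = 1070.3704.

1070.37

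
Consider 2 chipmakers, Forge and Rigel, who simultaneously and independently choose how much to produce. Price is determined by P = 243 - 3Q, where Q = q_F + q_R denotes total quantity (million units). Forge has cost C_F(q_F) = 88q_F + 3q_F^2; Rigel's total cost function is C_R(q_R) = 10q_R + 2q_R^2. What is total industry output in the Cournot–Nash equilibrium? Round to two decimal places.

28.67

Forge's profit: π_F = (243 - 3Q)q_F - (88q_F + 3q_F²). Setting ∂π_F/∂q_F = 0: 155 - 12q_F - 3(q_R) = 0.
Rigel's profit: π_R = (243 - 3Q)q_R - (10q_R + 2q_R²). Setting ∂π_R/∂q_R = 0: 233 - 10q_R - 3(q_F) = 0.
Rearranging gives the reaction functions q_F = (155 - 3q_R)/12 and q_R = (233 - 3q_F)/10.
Solving the pair: q_F = 23/3, q_R = 21.
Total output Q = 23/3 + 21 = 86/3.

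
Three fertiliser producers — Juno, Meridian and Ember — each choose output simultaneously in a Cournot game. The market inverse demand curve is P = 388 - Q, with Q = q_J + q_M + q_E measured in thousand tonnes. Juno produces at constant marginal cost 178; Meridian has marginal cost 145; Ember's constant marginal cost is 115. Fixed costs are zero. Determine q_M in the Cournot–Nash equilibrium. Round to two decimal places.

61.50

Juno's profit: π_J = (388 - Q)q_J - (178q_J). Setting ∂π_J/∂q_J = 0: 210 - 2q_J - (q_M + q_E) = 0.
Meridian's first-order condition: 243 - 2q_M - (q_J + q_E) = 0.
Ember's first-order condition: 273 - 2q_E - (q_J + q_M) = 0.
Adding the 3 conditions: 726 − 2Q − 2Q = 0, i.e. Q = 363/2.
Back-substituting: q_J = (210 − 363/2) = 57/2, q_M = (243 − 363/2) = 123/2, q_E = (273 − 363/2) = 183/2.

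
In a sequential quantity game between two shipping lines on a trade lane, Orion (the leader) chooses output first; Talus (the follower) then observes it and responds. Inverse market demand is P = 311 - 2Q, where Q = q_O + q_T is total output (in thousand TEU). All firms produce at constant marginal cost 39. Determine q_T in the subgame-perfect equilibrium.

34

Solve by backward induction. Given q_O, the follower Talus maximises π_T = (311 - 2q_O - 2q_T)q_T - 39q_T.
Setting the follower's marginal profit to zero, 272 - 2q_O - 4q_T = 0, i.e. q_T = (272 - 2q_O)/4.
The leader anticipates this reaction. Substituting into P = 311 - 2Q gives P = 175 - q_O, so π_O = (175 - q_O)q_O - 39q_O.
Maximising: ∂π_O/∂q_O = 136 - 2q_O = 0, giving q_O = 68.
Then q_T = (272 - 2·68)/4 = 34.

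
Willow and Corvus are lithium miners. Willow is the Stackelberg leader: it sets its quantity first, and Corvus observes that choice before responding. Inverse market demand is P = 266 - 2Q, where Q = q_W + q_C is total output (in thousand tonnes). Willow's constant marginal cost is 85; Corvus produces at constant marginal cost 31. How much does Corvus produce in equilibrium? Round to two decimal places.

The follower Corvus best-responds to any q_W: π_C = (266 - 2Q)q_C - 31q_C.
∂π_C/∂q_C = 235 - 2q_W - 4q_C = 0 gives the reaction function q_C = (235 - 2q_W)/4.
The leader anticipates this reaction. Substituting into P = 266 - 2Q gives P = 297/2 - q_W, so π_W = (297/2 - q_W)q_W - 85q_W.
Maximising: ∂π_W/∂q_W = 127/2 - 2q_W = 0, giving q_W = 127/4.
Then q_C = (235 - 2·(127/4))/4 = 343/8.

42.88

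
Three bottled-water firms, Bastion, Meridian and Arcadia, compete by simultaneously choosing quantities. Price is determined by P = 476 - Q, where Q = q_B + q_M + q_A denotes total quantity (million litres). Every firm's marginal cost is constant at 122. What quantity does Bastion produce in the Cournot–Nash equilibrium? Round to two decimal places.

88.50

Each firm earns π_i = (476 - Q)q_i - 122q_i.
Setting ∂π_i/∂q_i = 0 with rivals' quantities fixed: 354 - 2q_i - Σ_{j≠i} q_j = 0.
By symmetry each firm produces the same amount; substituting Σ_{j≠i} q_j = 2q_i yields q_i = 354/4 = 177/2.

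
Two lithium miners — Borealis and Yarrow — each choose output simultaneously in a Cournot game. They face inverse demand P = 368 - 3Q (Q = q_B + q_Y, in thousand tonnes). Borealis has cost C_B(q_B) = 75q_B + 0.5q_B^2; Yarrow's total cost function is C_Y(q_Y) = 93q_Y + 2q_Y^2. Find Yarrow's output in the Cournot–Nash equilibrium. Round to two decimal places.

17.15

Borealis's profit: π_B = (368 - 3Q)q_B - (75q_B + (1/2)q_B²). Setting ∂π_B/∂q_B = 0: 293 - 7q_B - 3(q_Y) = 0.
Yarrow's first-order condition: 275 - 10q_Y - 3(q_B) = 0.
So q_B = (293 - 3q_Y)/7 and q_Y = (275 - 3q_B)/10.
Substituting one into the other gives q_B = 34.5082 and q_Y = 1046/61.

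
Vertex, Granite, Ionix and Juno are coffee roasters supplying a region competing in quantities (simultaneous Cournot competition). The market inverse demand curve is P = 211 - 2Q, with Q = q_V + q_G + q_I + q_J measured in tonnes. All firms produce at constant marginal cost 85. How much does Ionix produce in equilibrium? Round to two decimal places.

12.60

Each firm earns π_i = (211 - 2Q)q_i - 85q_i.
First-order condition (treating rivals' output as given): 126 - 4q_i - 2·Σ_{j≠i} q_j = 0.
By symmetry each firm produces the same amount; substituting Σ_{j≠i} q_j = 3q_i yields q_i = 126/10 = 63/5.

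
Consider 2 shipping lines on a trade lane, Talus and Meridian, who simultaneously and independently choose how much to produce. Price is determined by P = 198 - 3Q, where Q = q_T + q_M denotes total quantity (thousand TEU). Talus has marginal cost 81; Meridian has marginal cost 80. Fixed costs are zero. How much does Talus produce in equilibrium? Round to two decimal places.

Talus's profit: π_T = (198 - 3Q)q_T - (81q_T). Setting ∂π_T/∂q_T = 0: 117 - 6q_T - 3(q_M) = 0.
Meridian's profit: π_M = (198 - 3Q)q_M - (80q_M). Setting ∂π_M/∂q_M = 0: 118 - 6q_M - 3(q_T) = 0.
Best responses: q_T = (117 - 3q_M)/6, q_M = (118 - 3q_T)/6.
Substituting one into the other gives q_T = 116/9 and q_M = 119/9.

12.89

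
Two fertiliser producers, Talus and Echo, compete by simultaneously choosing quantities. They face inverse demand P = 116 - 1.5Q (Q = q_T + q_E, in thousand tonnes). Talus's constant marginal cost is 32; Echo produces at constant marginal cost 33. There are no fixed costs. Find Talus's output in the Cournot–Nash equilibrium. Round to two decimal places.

18.89

Talus's profit: π_T = (116 - 1.5Q)q_T - (32q_T). Setting ∂π_T/∂q_T = 0: 84 - 3q_T - (3/2)(q_E) = 0.
Echo's first-order condition: 83 - 3q_E - (3/2)(q_T) = 0.
So q_T = (84 - (3/2)q_E)/3 and q_E = (83 - (3/2)q_T)/3.
Solving the pair: q_T = 170/9, q_E = 164/9.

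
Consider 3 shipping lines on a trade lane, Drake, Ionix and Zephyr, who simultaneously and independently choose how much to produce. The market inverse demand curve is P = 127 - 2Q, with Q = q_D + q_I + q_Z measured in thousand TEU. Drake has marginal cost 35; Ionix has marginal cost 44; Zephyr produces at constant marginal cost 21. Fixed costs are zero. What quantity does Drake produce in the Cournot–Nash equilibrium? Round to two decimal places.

10.88

Drake's profit: π_D = (127 - 2Q)q_D - (35q_D). Setting ∂π_D/∂q_D = 0: 92 - 4q_D - 2(q_I + q_Z) = 0.
Ionix's profit: π_I = (127 - 2Q)q_I - (44q_I). Setting ∂π_I/∂q_I = 0: 83 - 4q_I - 2(q_D + q_Z) = 0.
Zephyr's first-order condition: 106 - 4q_Z - 2(q_D + q_I) = 0.
Adding the 3 conditions: 281 − 4Q − 4Q = 0, i.e. Q = 281/8.
Back-substituting: q_D = (92 − 281/4)/2 = 87/8, q_I = (83 − 281/4)/2 = 51/8, q_Z = (106 − 281/4)/2 = 143/8.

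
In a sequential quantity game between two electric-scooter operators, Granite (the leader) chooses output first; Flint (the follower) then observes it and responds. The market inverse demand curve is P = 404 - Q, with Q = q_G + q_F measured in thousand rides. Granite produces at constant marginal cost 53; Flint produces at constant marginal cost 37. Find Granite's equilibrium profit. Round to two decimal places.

14028.13

The follower Flint best-responds to any q_G: π_F = (404 - Q)q_F - 37q_F.
∂π_F/∂q_F = 367 - q_G - 2q_F = 0 gives the reaction function q_F = (367 - q_G)/2.
Granite substitutes q_F(q_G) into its own profit: π_G = q_G(404 - q_G - (367 - q_G)/2) - 53q_G = (441/2 - (1/2)q_G)q_G - 53q_G.
Maximising: ∂π_G/∂q_G = 335/2 - q_G = 0, giving q_G = 335/2.
Then q_F = (367 - 335/2)/2 = 399/4.
Price P = 404 - 1069/4 = 547/4.
Granite's profit: (547/4 - 53)·(335/2) = 14028.1250.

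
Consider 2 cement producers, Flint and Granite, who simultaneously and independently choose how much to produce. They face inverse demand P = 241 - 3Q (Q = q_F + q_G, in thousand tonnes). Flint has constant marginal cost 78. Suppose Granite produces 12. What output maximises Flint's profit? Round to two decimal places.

With the rival's output fixed at 12, Flint's profit is π_F = (241 - 3·12 - 3q_F)q_F - (78q_F) = (205 - 3q_F)q_F - (78q_F).
∂π_F/∂q_F = 127 - 6q_F = 0, so q_F = 127/6.

21.17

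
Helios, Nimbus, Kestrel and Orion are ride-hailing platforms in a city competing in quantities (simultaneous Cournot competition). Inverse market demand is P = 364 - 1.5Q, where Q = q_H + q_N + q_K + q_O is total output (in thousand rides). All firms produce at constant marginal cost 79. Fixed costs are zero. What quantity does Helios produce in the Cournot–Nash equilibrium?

38

A representative firm's profit is π_i = q_i(364 - 1.5Q) - 79q_i.
First-order condition (treating rivals' output as given): 285 - 3q_i - (3/2)·Σ_{j≠i} q_j = 0.
By symmetry each firm produces the same amount; substituting Σ_{j≠i} q_j = 3q_i yields q_i = 285/(15/2) = 38.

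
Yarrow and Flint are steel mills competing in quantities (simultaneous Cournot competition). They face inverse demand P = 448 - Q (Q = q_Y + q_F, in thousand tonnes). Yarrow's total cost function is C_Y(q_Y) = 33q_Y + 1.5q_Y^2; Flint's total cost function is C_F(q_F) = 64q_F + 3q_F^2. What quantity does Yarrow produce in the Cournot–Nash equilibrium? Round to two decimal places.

75.28

Yarrow's profit: π_Y = (448 - Q)q_Y - (33q_Y + (3/2)q_Y²). Setting ∂π_Y/∂q_Y = 0: 415 - 5q_Y - (q_F) = 0.
Flint's first-order condition: 384 - 8q_F - (q_Y) = 0.
Rearranging gives the reaction functions q_Y = (415 - q_F)/5 and q_F = (384 - q_Y)/8.
Substituting one into the other gives q_Y = 75.2821 and q_F = 1505/39.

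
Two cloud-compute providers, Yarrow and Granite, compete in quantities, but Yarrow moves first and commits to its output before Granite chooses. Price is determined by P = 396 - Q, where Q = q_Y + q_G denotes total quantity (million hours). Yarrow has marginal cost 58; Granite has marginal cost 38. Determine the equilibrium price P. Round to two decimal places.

The follower Granite best-responds to any q_Y: π_G = (396 - Q)q_G - 38q_G.
Setting the follower's marginal profit to zero, 358 - q_Y - 2q_G = 0, i.e. q_G = (358 - q_Y)/2.
The leader anticipates this reaction. Substituting into P = 396 - Q gives P = 217 - (1/2)q_Y, so π_Y = (217 - (1/2)q_Y)q_Y - 58q_Y.
Maximising: ∂π_Y/∂q_Y = 159 - q_Y = 0, giving q_Y = 159.
Then q_G = (358 - 159)/2 = 199/2.
Total output Q = 517/2, so price P = 396 - 517/2 = 275/2.

137.50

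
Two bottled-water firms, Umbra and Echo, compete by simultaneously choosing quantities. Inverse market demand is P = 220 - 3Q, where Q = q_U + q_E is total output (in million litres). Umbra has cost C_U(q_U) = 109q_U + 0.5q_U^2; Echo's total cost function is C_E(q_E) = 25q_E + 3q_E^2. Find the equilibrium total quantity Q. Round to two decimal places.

Umbra's profit: π_U = (220 - 3Q)q_U - (109q_U + (1/2)q_U²). Setting ∂π_U/∂q_U = 0: 111 - 7q_U - 3(q_E) = 0.
Echo's profit: π_E = (220 - 3Q)q_E - (25q_E + 3q_E²). Setting ∂π_E/∂q_E = 0: 195 - 12q_E - 3(q_U) = 0.
So q_U = (111 - 3q_E)/7 and q_E = (195 - 3q_U)/12.
Substituting one into the other gives q_U = 249/25 and q_E = 344/25.
Total output Q = 249/25 + 344/25 = 593/25.

23.72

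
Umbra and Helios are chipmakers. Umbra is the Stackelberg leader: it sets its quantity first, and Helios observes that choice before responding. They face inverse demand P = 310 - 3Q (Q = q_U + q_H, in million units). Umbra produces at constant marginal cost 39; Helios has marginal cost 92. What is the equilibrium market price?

Solve by backward induction. Given q_U, the follower Helios maximises π_H = (310 - 3q_U - 3q_H)q_H - 92q_H.
∂π_H/∂q_H = 218 - 3q_U - 6q_H = 0 gives the reaction function q_H = (218 - 3q_U)/6.
The leader anticipates this reaction. Substituting into P = 310 - 3Q gives P = 201 - (3/2)q_U, so π_U = (201 - (3/2)q_U)q_U - 39q_U.
Leader FOC: 162 - 3q_U = 0, so q_U = 54.
Then q_H = (218 - 3·54)/6 = 28/3.
Total output Q = 190/3, so price P = 310 - 3·(190/3) = 120.

120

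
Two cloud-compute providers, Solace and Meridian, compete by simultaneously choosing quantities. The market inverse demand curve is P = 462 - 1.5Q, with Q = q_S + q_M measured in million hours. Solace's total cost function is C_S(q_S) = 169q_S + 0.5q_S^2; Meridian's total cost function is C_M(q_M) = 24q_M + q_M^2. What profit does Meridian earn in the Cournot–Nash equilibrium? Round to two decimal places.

Solace's profit: π_S = (462 - 1.5Q)q_S - (169q_S + (1/2)q_S²). Setting ∂π_S/∂q_S = 0: 293 - 4q_S - (3/2)(q_M) = 0.
Meridian's profit: π_M = (462 - 1.5Q)q_M - (24q_M + q_M²). Setting ∂π_M/∂q_M = 0: 438 - 5q_M - (3/2)(q_S) = 0.
So q_S = (293 - (3/2)q_M)/4 and q_M = (438 - (3/2)q_S)/5.
Substituting one into the other gives q_S = 45.5211 and q_M = 73.9437.
Price P = 462 - (3/2)·119.4648 = 282.8028.
Meridian's profit: 282.8028·73.9437 - 24·73.9437 - 73.9437² = 13669.1629.

13669.16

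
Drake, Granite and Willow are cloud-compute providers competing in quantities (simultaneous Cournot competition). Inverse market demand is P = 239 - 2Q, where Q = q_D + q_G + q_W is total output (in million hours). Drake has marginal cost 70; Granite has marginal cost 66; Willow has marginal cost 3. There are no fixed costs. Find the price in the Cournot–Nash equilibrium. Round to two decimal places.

Drake's profit: π_D = (239 - 2Q)q_D - (70q_D). Setting ∂π_D/∂q_D = 0: 169 - 4q_D - 2(q_G + q_W) = 0.
Granite's profit: π_G = (239 - 2Q)q_G - (66q_G). Setting ∂π_G/∂q_G = 0: 173 - 4q_G - 2(q_D + q_W) = 0.
Willow's profit: π_W = (239 - 2Q)q_W - (3q_W). Setting ∂π_W/∂q_W = 0: 236 - 4q_W - 2(q_D + q_G) = 0.
Adding the 3 conditions: 578 − 4Q − 4Q = 0, i.e. Q = 289/4.
Back-substituting: q_D = (169 − 289/2)/2 = 49/4, q_G = (173 − 289/2)/2 = 57/4, q_W = (236 − 289/2)/2 = 183/4.
Total output Q = 289/4, so price P = 239 - 2·(289/4) = 189/2.

94.50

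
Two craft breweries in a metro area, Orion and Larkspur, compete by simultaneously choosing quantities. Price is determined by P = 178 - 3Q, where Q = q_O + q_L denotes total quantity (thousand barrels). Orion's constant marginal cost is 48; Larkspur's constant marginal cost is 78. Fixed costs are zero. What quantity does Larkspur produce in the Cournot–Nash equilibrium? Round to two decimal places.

7.78

Orion's profit: π_O = (178 - 3Q)q_O - (48q_O). Setting ∂π_O/∂q_O = 0: 130 - 6q_O - 3(q_L) = 0.
Larkspur's profit: π_L = (178 - 3Q)q_L - (78q_L). Setting ∂π_L/∂q_L = 0: 100 - 6q_L - 3(q_O) = 0.
So q_O = (130 - 3q_L)/6 and q_L = (100 - 3q_O)/6.
Solving the pair: q_O = 160/9, q_L = 70/9.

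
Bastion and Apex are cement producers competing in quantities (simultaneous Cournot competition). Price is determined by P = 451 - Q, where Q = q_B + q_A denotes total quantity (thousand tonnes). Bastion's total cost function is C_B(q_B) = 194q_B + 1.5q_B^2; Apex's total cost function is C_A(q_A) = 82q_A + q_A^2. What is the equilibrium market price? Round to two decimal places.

Bastion's profit: π_B = (451 - Q)q_B - (194q_B + (3/2)q_B²). Setting ∂π_B/∂q_B = 0: 257 - 5q_B - (q_A) = 0.
Apex's first-order condition: 369 - 4q_A - (q_B) = 0.
So q_B = (257 - q_A)/5 and q_A = (369 - q_B)/4.
Solving the pair: q_B = 659/19, q_A = 1588/19.
Total output Q = 118.2632, so price P = 451 - 118.2632 = 332.7368.

332.74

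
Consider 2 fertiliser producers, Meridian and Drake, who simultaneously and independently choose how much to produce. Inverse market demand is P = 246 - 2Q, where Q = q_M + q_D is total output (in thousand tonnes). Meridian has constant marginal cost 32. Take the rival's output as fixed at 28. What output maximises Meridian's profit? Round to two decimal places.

39.50

With the rival's output fixed at 28, Meridian's profit is π_M = (246 - 2·28 - 2q_M)q_M - (32q_M) = (190 - 2q_M)q_M - (32q_M).
∂π_M/∂q_M = 158 - 4q_M = 0, so q_M = 79/2.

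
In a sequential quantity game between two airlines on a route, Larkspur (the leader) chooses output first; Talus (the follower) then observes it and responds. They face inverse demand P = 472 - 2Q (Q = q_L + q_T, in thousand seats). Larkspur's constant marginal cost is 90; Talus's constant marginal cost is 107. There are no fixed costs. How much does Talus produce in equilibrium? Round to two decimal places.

41.38

The follower Talus best-responds to any q_L: π_T = (472 - 2Q)q_T - 107q_T.
Setting the follower's marginal profit to zero, 365 - 2q_L - 4q_T = 0, i.e. q_T = (365 - 2q_L)/4.
Larkspur substitutes q_T(q_L) into its own profit: π_L = q_L(472 - 2q_L - (365 - 2q_L)/2) - 90q_L = (579/2 - q_L)q_L - 90q_L.
The leader's first-order condition 399/2 - 2q_L = 0 yields q_L = 399/4.
Then q_T = (365 - 2·(399/4))/4 = 331/8.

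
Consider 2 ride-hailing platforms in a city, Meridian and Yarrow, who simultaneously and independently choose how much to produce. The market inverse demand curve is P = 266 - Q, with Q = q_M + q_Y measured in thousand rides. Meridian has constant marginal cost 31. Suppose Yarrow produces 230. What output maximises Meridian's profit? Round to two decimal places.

With the rival's output fixed at 230, Meridian's profit is π_M = (266 - 230 - q_M)q_M - (31q_M) = (36 - q_M)q_M - (31q_M).
∂π_M/∂q_M = 5 - 2q_M = 0, so q_M = 5/2.

2.50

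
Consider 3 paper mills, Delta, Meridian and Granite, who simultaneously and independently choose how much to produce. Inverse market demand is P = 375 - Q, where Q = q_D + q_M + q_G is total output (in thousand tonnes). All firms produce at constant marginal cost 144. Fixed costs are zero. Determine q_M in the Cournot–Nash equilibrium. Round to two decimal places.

A representative firm's profit is π_i = q_i(375 - Q) - 144q_i.
First-order condition (treating rivals' output as given): 231 - 2q_i - Σ_{j≠i} q_j = 0.
With identical firms every q_j equals q_i, so Σ_{j≠i} q_j = 2q_i and 231 = 4q_i, giving q_i = 231/4.

57.75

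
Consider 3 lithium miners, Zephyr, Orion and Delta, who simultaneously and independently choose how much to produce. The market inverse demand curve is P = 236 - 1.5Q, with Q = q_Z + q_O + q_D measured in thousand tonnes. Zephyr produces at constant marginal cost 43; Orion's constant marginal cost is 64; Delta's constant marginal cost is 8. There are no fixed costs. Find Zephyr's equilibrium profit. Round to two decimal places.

1335.04

Zephyr's profit: π_Z = (236 - 1.5Q)q_Z - (43q_Z). Setting ∂π_Z/∂q_Z = 0: 193 - 3q_Z - (3/2)(q_O + q_D) = 0.
Orion's profit: π_O = (236 - 1.5Q)q_O - (64q_O). Setting ∂π_O/∂q_O = 0: 172 - 3q_O - (3/2)(q_Z + q_D) = 0.
Delta's first-order condition: 228 - 3q_D - (3/2)(q_Z + q_O) = 0.
Adding the 3 conditions: 593 − 3Q − 3Q = 0, i.e. Q = 593/6.
Back-substituting: q_Z = (193 − 593/4)/(3/2) = 179/6, q_O = (172 − 593/4)/(3/2) = 95/6, q_D = (228 − 593/4)/(3/2) = 319/6.
Price P = 236 - (3/2)·(593/6) = 351/4.
Zephyr's profit: (351/4 - 43)·(179/6) = 1335.0417.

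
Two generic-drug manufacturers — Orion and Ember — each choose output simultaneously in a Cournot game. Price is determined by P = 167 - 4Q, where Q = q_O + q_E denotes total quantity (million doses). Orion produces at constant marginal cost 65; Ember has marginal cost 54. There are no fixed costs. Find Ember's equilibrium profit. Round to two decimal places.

Orion's profit: π_O = (167 - 4Q)q_O - (65q_O). Setting ∂π_O/∂q_O = 0: 102 - 8q_O - 4(q_E) = 0.
Ember's profit: π_E = (167 - 4Q)q_E - (54q_E). Setting ∂π_E/∂q_E = 0: 113 - 8q_E - 4(q_O) = 0.
Rearranging gives the reaction functions q_O = (102 - 4q_E)/8 and q_E = (113 - 4q_O)/8.
Solving the pair: q_O = 91/12, q_E = 31/3.
Price P = 167 - 4·(215/12) = 286/3.
Ember's profit: (286/3 - 54)·(31/3) = 427.1111.

427.11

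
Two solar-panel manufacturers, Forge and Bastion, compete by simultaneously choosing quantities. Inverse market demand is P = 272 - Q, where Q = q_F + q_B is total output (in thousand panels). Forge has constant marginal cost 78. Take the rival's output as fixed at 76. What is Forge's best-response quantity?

With the rival's output fixed at 76, Forge's profit is π_F = (272 - 76 - q_F)q_F - (78q_F) = (196 - q_F)q_F - (78q_F).
∂π_F/∂q_F = 118 - 2q_F = 0, so q_F = 59.

59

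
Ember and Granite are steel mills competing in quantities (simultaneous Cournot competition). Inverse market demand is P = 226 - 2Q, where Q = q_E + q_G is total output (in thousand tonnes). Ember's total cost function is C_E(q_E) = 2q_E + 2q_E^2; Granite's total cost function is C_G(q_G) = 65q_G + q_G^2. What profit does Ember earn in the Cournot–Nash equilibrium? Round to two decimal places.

2158.02

Ember's profit: π_E = (226 - 2Q)q_E - (2q_E + 2q_E²). Setting ∂π_E/∂q_E = 0: 224 - 8q_E - 2(q_G) = 0.
Granite's profit: π_G = (226 - 2Q)q_G - (65q_G + q_G²). Setting ∂π_G/∂q_G = 0: 161 - 6q_G - 2(q_E) = 0.
Rearranging gives the reaction functions q_E = (224 - 2q_G)/8 and q_G = (161 - 2q_E)/6.
Solving the pair: q_E = 511/22, q_G = 210/11.
Price P = 226 - 2·(931/22) = 1555/11.
Ember's profit: (1555/11)·(511/22) - 2·(511/22) - 2(511/22)² = 2158.0248.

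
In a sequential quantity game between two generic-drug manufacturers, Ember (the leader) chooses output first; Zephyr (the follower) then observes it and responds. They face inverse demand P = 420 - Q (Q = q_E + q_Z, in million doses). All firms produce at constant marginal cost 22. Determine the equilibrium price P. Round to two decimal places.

Solve by backward induction. Given q_E, the follower Zephyr maximises π_Z = (420 - q_E - q_Z)q_Z - 22q_Z.
∂π_Z/∂q_Z = 398 - q_E - 2q_Z = 0 gives the reaction function q_Z = (398 - q_E)/2.
Ember substitutes q_Z(q_E) into its own profit: π_E = q_E(420 - q_E - (398 - q_E)/2) - 22q_E = (221 - (1/2)q_E)q_E - 22q_E.
Leader FOC: 199 - q_E = 0, so q_E = 199.
Then q_Z = (398 - 199)/2 = 199/2.
Total output Q = 597/2, so price P = 420 - 597/2 = 243/2.

121.50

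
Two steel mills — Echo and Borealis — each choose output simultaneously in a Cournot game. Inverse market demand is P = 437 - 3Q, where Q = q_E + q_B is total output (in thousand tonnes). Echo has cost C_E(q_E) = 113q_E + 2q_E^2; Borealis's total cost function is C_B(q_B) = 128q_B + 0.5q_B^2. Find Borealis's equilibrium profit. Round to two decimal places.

4219.49

Echo's profit: π_E = (437 - 3Q)q_E - (113q_E + 2q_E²). Setting ∂π_E/∂q_E = 0: 324 - 10q_E - 3(q_B) = 0.
Borealis's first-order condition: 309 - 7q_B - 3(q_E) = 0.
So q_E = (324 - 3q_B)/10 and q_B = (309 - 3q_E)/7.
Solving the pair: q_E = 1341/61, q_B = 34.7213.
Price P = 437 - 3·56.7049 = 266.8852.
Borealis's profit: 266.8852·34.7213 - 128·34.7213 - (1/2)·34.7213² = 4219.4931.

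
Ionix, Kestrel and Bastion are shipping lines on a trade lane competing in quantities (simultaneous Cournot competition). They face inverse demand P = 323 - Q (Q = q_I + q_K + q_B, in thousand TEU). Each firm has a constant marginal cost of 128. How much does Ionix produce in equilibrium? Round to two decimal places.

Each firm earns π_i = (323 - Q)q_i - 128q_i.
First-order condition (treating rivals' output as given): 195 - 2q_i - Σ_{j≠i} q_j = 0.
By symmetry each firm produces the same amount; substituting Σ_{j≠i} q_j = 2q_i yields q_i = 195/4.

48.75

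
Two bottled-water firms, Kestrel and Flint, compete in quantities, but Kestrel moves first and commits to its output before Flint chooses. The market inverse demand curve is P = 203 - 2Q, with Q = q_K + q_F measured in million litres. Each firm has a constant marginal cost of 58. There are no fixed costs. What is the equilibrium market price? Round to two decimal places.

94.25

Solve by backward induction. Given q_K, the follower Flint maximises π_F = (203 - 2q_K - 2q_F)q_F - 58q_F.
Follower FOC: 145 - 2q_K - 4q_F = 0, so q_F(q_K) = (145 - 2q_K)/4.
Kestrel substitutes q_F(q_K) into its own profit: π_K = q_K(203 - 2q_K - (145 - 2q_K)/2) - 58q_K = (261/2 - q_K)q_K - 58q_K.
The leader's first-order condition 145/2 - 2q_K = 0 yields q_K = 145/4.
Then q_F = (145 - 2·(145/4))/4 = 145/8.
Total output Q = 435/8, so price P = 203 - 2·(435/8) = 377/4.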